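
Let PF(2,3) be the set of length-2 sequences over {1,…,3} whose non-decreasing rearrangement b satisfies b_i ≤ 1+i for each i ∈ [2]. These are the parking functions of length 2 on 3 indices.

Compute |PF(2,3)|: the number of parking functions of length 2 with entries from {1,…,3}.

Count = (4−2)·4^(2−1) = 2×4 = 8 (Pollak)
Check (2,2) → sorted (2,2): b_i ≤ 1+i ∀i, a PF.

8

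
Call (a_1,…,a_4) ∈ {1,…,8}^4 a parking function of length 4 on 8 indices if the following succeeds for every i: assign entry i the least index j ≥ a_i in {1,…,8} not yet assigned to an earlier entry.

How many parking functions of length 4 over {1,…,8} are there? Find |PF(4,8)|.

3645

|PF(4,8)| = (9−4)·9^(4−1) = 5 · 729 = 3645 (Konheim–Weiss)
Example (8,5,7,2) → sorted (2,5,7,8): b_i ≤ 4+i ∀i, a PF.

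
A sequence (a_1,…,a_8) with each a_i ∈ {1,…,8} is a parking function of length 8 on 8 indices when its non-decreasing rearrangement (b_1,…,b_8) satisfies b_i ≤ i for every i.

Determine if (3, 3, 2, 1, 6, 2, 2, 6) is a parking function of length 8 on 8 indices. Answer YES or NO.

Rearranged: b = (1, 2, 2, 2, 3, 3, 6, 6).
  b_1=1 ≤ 1
  b_2=2 ≤ 2
  b_3=2 ≤ 3
  b_4=2 ≤ 4
  b_5=3 ≤ 5
  b_6=3 ≤ 6
  b_7=6 ≤ 7
  b_8=6 ≤ 8
All bounds hold ⇒ YES

YES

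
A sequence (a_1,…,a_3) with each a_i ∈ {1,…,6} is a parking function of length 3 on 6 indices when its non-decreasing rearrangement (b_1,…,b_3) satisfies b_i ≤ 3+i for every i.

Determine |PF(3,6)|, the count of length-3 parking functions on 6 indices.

196

|PF| = (6−3+1)·(6+1)^(3−1) = 4 · 49 = 196
Check (3,4,1) → sorted (1,3,4): b_i ≤ 3+i ∀i, a PF.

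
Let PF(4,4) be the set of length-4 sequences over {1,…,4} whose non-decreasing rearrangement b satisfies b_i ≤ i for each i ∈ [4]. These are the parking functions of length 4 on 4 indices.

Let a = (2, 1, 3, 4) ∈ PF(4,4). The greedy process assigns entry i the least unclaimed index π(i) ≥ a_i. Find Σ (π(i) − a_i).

0

Σπ = 4·5/2 = 10 (π permutes [4]); Σa = 2+1+3+4 = 10; disp = 10−10 = 0.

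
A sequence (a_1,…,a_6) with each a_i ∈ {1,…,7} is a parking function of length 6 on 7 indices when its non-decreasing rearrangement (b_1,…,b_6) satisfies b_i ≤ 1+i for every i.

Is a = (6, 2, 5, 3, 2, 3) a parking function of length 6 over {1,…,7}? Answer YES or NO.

Rearranged: b = (2, 2, 3, 3, 5, 6).
  b_1=2 ≤ 2
  b_2=2 ≤ 3
  b_3=3 ≤ 4
  b_4=3 ≤ 5
  b_5=5 ≤ 6
  b_6=6 ≤ 7
All bounds hold ⇒ YES

YES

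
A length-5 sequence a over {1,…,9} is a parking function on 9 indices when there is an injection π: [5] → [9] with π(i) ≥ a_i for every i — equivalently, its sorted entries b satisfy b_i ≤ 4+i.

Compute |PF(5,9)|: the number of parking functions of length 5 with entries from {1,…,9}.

Count = (10−5)·10^(5−1) = 5×10000 = 50000 [KW]
Check (7,6,1,6,3) → sorted (1,3,6,6,7): b_i ≤ 4+i ∀i, a PF.

50000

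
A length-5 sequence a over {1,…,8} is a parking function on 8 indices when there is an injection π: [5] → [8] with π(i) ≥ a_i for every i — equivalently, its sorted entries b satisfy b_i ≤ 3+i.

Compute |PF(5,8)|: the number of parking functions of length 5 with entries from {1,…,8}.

26244

|PF(5,8)| = (9−5)·9^(5−1) = 4 · 6561 = 26244 (Konheim–Weiss)
Check (1,7,2,5,3) → sorted (1,2,3,5,7): b_i ≤ 3+i ∀i, a PF.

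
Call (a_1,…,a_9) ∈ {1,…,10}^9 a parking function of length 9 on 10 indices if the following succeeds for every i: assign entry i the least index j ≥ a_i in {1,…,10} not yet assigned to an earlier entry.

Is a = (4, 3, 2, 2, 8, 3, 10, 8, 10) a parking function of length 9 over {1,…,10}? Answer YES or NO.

Sorted: b = (2, 2, 3, 3, 4, 8, 8, 10, 10).
  b_1=2 ≤ 2
  b_2=2 ≤ 3
  b_3=3 ≤ 4
  b_4=3 ≤ 5
  b_5=4 ≤ 6
  b_6=8 > 7
  fails at i=6 ⇒ NO

NO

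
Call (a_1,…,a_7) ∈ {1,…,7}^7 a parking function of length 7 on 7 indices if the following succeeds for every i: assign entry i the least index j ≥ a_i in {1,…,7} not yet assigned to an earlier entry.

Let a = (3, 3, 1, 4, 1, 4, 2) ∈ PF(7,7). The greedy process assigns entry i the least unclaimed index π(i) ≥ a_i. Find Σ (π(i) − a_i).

10

Σπ = 28 ({1..7} each once); Σa = 3+3+1+4+1+4+2 = 18; disp = 28−18 = 10.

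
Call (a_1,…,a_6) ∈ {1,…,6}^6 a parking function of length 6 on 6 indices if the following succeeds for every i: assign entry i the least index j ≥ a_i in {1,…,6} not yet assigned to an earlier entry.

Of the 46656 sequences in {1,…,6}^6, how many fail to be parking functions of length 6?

29849

Count = (6−6+1)·(6+1)^(6−1) = 1×16807 = 16807 [KW]
One tuple (4,1,1,6,4,6) → sorted (1,1,4,4,6,6): b_3=4>3, not a PF.
Total 46656; non-PF = 46656−16807 = 29849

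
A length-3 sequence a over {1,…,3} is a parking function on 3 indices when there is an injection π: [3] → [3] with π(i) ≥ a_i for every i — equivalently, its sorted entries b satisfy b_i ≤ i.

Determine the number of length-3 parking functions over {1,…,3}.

16

#PF = (3+1−3)·(3+1)^{3−1} = 1×16 = 16 (Pollak)
Check (1,2,3) → sorted (1,2,3): b_i ≤ i ∀i, a PF.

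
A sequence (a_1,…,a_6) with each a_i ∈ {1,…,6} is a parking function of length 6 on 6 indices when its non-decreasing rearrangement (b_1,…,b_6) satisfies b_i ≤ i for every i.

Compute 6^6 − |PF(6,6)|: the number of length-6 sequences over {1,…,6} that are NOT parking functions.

#PF = (6+1−6)·(6+1)^{6−1} = 1·16807 = 16807 (Konheim–Weiss)
One tuple (6,6,6,5,3,5) → sorted (3,5,5,6,6,6): b_1=3>1, not a PF.
Total 46656; non-PF = 46656−16807 = 29849

29849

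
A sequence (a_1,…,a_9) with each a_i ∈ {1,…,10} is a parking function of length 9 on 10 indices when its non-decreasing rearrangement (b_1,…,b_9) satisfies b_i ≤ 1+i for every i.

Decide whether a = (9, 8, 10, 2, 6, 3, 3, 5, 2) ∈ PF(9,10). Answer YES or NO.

YES

Rearranged: b = (2, 2, 3, 3, 5, 6, 8, 9, 10).
  b_1=2 ≤ 2
  b_2=2 ≤ 3
  b_3=3 ≤ 4
  b_4=3 ≤ 5
  b_5=5 ≤ 6
  b_6=6 ≤ 7
  b_7=8 ≤ 8
  b_8=9 ≤ 9
  b_9=10 ≤ 10
All bounds hold ⇒ YES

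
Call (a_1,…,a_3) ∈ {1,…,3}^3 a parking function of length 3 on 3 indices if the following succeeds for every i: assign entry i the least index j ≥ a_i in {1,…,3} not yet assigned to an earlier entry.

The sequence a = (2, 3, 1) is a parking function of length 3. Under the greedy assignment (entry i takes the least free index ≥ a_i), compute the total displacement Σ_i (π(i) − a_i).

0

Σπ = 6 ({1..3} each once); Σa = 2+3+1 = 6; disp = 6−6 = 0.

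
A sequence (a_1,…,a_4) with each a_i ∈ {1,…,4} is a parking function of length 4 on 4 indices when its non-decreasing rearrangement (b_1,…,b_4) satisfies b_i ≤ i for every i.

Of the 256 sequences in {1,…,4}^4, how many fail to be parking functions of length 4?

131

Count = (5−4)·5^(4−1) = 1·125 = 125 [KW]
One tuple (4,3,4,1) → sorted (1,3,4,4): b_2=3>2, not a PF.
Total 256; non-PF = 256−125 = 131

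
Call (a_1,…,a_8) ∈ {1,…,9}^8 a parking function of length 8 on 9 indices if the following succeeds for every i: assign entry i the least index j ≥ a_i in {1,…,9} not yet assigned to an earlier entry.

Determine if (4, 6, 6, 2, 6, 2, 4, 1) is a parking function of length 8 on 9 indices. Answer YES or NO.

YES

Rearranged: b = (1, 2, 2, 4, 4, 6, 6, 6).
  b_1=1 ≤ 2
  b_2=2 ≤ 3
  b_3=2 ≤ 4
  b_4=4 ≤ 5
  b_5=4 ≤ 6
  b_6=6 ≤ 7
  b_7=6 ≤ 8
  b_8=6 ≤ 9
All bounds hold ⇒ YES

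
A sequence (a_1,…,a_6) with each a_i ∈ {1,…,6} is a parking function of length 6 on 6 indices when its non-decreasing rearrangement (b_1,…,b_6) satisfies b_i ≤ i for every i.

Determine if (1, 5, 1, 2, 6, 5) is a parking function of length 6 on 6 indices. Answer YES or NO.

NO

Sorted: b = (1, 1, 2, 5, 5, 6).
  b_1=1 ≤ 1
  b_2=1 ≤ 2
  b_3=2 ≤ 3
  b_4=5 > 4
  fails at i=4 ⇒ NO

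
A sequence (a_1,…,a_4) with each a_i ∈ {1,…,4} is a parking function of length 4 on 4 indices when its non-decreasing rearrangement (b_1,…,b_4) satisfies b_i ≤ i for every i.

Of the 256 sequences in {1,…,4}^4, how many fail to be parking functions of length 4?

|PF| = (4+1−4)·(4+1)^{4−1} = 1·125 = 125 [KW]
Example (4,4,3,2) → sorted (2,3,4,4): b_1=2>1, not a PF.
So 256 − 125 = 131 fail.

131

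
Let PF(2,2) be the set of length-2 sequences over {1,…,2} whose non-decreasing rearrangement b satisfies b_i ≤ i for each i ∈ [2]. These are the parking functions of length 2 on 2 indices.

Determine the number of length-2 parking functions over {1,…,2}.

3

#PF = (2−2+1)·(2+1)^(2−1) = 1 · 3 = 3 [KW]
E.g. (1,1) → sorted (1,1): b_i ≤ i ∀i, a PF.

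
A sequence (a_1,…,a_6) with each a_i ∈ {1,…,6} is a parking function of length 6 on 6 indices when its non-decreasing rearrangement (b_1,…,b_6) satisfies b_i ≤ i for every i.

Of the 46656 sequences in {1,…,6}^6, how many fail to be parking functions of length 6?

29849

Count = 1·7^5 = 1·16807 = 16807 (Pollak)
E.g. (4,5,4,6,1,6) → sorted (1,4,4,5,6,6): b_2=4>2, not a PF.
So 46656 − 16807 = 29849 fail.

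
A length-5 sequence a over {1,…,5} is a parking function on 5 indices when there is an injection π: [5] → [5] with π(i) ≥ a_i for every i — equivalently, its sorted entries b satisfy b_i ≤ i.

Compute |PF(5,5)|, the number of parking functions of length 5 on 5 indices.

|PF| = (5−5+1)·(5+1)^(5−1) = 1·1296 = 1296
One tuple (2,3,1,2,4) → sorted (1,2,2,3,4): b_i ≤ i ∀i, a PF.

1296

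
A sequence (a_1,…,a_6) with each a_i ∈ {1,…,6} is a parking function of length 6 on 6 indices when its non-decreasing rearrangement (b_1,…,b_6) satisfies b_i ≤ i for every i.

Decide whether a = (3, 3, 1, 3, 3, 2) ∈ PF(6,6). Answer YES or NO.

Order a: b = (1, 2, 3, 3, 3, 3).
  b_1=1 ≤ 1
  b_2=2 ≤ 2
  b_3=3 ≤ 3
  b_4=3 ≤ 4
  b_5=3 ≤ 5
  b_6=3 ≤ 6
All bounds hold ⇒ YES

YES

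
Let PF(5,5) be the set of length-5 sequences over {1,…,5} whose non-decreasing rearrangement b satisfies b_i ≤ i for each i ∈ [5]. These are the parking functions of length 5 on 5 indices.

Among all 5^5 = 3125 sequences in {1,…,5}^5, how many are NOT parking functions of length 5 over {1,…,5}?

#PF = (5−5+1)·(5+1)^(5−1) = 1×1296 = 1296 (Konheim–Weiss)
Check (5,5,5,5,5) → sorted (5,5,5,5,5): b_1=5>1, not a PF.
5^5 − 1296 = 3125 − 1296 = 1829

1829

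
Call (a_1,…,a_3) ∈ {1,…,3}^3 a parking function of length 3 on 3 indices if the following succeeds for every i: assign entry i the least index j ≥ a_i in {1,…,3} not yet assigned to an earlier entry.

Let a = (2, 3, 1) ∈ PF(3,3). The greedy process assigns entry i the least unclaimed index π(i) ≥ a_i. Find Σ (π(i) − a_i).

0

Σπ(i) = 1+…+3 = 6; Σa = 2+3+1 = 6; disp = 6−6 = 0.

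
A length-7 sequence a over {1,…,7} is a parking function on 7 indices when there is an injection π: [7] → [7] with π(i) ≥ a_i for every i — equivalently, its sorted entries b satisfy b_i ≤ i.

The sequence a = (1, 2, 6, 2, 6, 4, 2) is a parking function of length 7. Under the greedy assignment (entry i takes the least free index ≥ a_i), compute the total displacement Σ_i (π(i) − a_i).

Σπ(i) = 1+…+7 = 28; Σa = 1+2+6+2+6+4+2 = 23; disp = 28−23 = 5.

5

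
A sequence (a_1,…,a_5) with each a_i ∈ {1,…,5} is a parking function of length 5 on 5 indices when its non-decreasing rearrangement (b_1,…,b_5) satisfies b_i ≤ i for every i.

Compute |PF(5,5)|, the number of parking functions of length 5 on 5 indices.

|PF| = (5−5+1)·(5+1)^(5−1) = 1 · 1296 = 1296 (Konheim–Weiss)
Example (4,4,2,1,2) → sorted (1,2,2,4,4): b_i ≤ i ∀i, a PF.

1296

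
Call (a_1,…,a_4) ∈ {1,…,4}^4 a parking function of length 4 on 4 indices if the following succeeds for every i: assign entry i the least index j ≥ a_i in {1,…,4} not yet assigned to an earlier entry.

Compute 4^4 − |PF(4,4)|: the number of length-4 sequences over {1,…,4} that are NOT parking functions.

#PF = (5−4)·5^(4−1) = 1 · 125 = 125 (Konheim–Weiss)
One tuple (3,3,4,2) → sorted (2,3,3,4): b_1=2>1, not a PF.
Total 256; non-PF = 256−125 = 131

131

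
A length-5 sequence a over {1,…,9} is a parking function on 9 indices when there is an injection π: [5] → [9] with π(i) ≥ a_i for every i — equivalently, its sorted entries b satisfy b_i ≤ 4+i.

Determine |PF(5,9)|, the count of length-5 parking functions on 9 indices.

50000

Count = 5·10^4 = 5·10000 = 50000 [KW]
Check (3,9,2,3,7) → sorted (2,3,3,7,9): b_i ≤ 4+i ∀i, a PF.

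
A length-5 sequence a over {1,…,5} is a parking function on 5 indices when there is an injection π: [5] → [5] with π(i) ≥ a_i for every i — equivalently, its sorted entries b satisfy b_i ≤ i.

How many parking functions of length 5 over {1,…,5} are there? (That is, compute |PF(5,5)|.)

1296

Count = (5+1−5)·(5+1)^{5−1} = 1·1296 = 1296 [KW]
Example (2,3,1,1,4) → sorted (1,1,2,3,4): b_i ≤ i ∀i, a PF.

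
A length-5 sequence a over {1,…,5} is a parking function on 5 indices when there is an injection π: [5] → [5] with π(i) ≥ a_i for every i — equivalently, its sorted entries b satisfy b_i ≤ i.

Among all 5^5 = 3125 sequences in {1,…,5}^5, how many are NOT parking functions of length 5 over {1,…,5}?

|PF| = 1·6^4 = 1×1296 = 1296
E.g. (5,3,5,3,3) → sorted (3,3,3,5,5): b_1=3>1, not a PF.
Total 3125; non-PF = 3125−1296 = 1829

1829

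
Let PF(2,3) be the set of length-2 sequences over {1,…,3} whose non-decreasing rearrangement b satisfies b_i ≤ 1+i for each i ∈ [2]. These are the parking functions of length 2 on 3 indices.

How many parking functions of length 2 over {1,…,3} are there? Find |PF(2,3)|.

|PF| = (3−2+1)·(3+1)^(2−1) = 2×4 = 8 (Konheim–Weiss)
Check (2,1) → sorted (1,2): b_i ≤ 1+i ∀i, a PF.

8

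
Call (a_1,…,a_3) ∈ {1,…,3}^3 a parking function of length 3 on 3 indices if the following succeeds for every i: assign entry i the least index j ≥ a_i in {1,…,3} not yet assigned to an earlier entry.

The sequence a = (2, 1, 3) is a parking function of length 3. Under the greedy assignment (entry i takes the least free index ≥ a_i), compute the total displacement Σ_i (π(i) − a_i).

Σπ(i) = 1+…+3 = 6; Σa = 2+1+3 = 6; disp = 6−6 = 0.

0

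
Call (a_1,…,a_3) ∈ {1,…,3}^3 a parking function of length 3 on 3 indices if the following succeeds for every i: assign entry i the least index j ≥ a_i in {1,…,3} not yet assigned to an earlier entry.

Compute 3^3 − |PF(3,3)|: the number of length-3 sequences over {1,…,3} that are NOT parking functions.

|PF| = (3−3+1)·(3+1)^(3−1) = 1 · 16 = 16 (Pollak)
Check (3,3,3) → sorted (3,3,3): b_1=3>1, not a PF.
Total 27; non-PF = 27−16 = 11

11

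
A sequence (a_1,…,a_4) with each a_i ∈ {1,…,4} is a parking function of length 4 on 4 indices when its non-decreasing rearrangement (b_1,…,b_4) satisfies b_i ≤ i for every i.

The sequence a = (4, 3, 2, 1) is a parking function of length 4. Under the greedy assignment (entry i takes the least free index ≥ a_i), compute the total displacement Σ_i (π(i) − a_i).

0

Σπ(i) = 1+…+4 = 10; Σa = 4+3+2+1 = 10; disp = 10−10 = 0.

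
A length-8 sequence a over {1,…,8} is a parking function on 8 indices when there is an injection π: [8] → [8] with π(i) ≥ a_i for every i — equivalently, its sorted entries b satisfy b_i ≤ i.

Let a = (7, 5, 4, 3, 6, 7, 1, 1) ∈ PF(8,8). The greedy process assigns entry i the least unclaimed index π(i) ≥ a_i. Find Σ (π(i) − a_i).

Σπ(i) = 1+…+8 = 36; Σa = 7+5+4+3+6+7+1+1 = 34; disp = 36−34 = 2.

2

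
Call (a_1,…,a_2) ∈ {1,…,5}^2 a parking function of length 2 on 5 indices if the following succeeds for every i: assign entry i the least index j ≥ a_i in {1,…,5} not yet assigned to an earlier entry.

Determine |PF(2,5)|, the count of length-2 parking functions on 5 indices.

24

|PF| = (6−2)·6^(2−1) = 4×6 = 24 (Konheim–Weiss)
E.g. (2,2) → sorted (2,2): b_i ≤ 3+i ∀i, a PF.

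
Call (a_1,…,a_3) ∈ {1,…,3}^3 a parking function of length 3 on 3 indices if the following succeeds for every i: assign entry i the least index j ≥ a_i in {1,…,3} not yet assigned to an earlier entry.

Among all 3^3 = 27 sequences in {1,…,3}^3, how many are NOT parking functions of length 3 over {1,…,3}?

11

#PF = 1·4^2 = 1×16 = 16 (Pollak)
Example (3,3,3) → sorted (3,3,3): b_1=3>1, not a PF.
So 27 − 16 = 11 fail.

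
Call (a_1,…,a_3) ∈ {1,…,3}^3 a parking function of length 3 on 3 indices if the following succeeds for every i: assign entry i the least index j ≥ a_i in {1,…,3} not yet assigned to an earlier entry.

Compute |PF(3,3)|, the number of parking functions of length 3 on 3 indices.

|PF(3,3)| = (3−3+1)·(3+1)^(3−1) = 1×16 = 16 (Konheim–Weiss)
One tuple (1,2,2) → sorted (1,2,2): b_i ≤ i ∀i, a PF.

16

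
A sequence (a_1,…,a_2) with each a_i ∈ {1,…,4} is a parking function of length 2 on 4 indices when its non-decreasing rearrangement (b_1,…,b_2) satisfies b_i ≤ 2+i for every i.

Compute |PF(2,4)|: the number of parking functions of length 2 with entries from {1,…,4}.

15

|PF(2,4)| = 3·5^1 = 3 · 5 = 15 (Pollak)
E.g. (3,1) → sorted (1,3): b_i ≤ 2+i ∀i, a PF.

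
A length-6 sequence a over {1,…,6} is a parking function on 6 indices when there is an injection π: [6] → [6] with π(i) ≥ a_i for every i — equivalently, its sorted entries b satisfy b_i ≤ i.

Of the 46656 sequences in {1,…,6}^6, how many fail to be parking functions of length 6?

Count = (6+1−6)·(6+1)^{6−1} = 1·16807 = 16807
Check (6,2,6,4,6,6) → sorted (2,4,6,6,6,6): b_1=2>1, not a PF.
So 46656 − 16807 = 29849 fail.

29849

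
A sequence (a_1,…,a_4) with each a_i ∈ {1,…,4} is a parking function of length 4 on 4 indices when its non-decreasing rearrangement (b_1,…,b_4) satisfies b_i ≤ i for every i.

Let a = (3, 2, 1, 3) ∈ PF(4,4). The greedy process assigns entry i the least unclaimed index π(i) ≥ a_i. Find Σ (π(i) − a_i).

1

Σπ = 10 ({1..4} each once); Σa = 3+2+1+3 = 9; disp = 10−9 = 1.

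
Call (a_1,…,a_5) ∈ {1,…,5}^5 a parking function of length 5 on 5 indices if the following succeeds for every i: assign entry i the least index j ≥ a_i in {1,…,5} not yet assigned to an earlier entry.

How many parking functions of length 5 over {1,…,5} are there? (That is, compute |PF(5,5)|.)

1296

Count = (6−5)·6^(5−1) = 1 · 1296 = 1296 (Pollak)
Example (3,2,2,1,2) → sorted (1,2,2,2,3): b_i ≤ i ∀i, a PF.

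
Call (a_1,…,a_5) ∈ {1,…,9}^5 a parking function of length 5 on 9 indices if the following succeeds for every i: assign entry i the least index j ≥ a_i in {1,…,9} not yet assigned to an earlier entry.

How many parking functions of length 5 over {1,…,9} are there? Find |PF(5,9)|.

50000

Count = (9+1−5)·(9+1)^{5−1} = 5×10000 = 50000 [KW]
E.g. (2,4,8,6,6) → sorted (2,4,6,6,8): b_i ≤ 4+i ∀i, a PF.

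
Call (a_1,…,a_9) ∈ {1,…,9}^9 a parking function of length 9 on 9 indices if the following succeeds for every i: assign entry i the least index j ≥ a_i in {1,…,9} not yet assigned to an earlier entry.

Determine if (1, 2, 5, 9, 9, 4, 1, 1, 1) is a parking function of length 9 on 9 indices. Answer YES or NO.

Order a: b = (1, 1, 1, 1, 2, 4, 5, 9, 9).
  b_1=1 ≤ 1
  b_2=1 ≤ 2
  b_3=1 ≤ 3
  b_4=1 ≤ 4
  b_5=2 ≤ 5
  b_6=4 ≤ 6
  b_7=5 ≤ 7
  b_8=9 > 8
  fails at i=8 ⇒ NO

NO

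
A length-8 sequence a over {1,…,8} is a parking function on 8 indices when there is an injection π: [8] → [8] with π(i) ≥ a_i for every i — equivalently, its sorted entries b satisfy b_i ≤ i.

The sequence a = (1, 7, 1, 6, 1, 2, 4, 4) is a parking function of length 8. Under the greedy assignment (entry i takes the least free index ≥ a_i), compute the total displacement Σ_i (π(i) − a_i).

Σπ = 8·9/2 = 36 (π permutes [8]); Σa = 1+7+1+6+1+2+4+4 = 26; disp = 36−26 = 10.

10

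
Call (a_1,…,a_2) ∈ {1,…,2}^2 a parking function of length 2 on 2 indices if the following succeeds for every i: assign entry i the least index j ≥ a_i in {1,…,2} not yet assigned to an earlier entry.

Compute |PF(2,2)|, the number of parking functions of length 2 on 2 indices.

3

|PF| = (2−2+1)·(2+1)^(2−1) = 1·3 = 3 [KW]
Example (1,1) → sorted (1,1): b_i ≤ i ∀i, a PF.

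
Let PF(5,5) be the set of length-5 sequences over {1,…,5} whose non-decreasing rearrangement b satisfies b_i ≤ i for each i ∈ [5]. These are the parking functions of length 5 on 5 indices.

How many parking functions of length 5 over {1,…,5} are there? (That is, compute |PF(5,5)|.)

1296

Count = (5−5+1)·(5+1)^(5−1) = 1×1296 = 1296
Check (1,4,1,3,2) → sorted (1,1,2,3,4): b_i ≤ i ∀i, a PF.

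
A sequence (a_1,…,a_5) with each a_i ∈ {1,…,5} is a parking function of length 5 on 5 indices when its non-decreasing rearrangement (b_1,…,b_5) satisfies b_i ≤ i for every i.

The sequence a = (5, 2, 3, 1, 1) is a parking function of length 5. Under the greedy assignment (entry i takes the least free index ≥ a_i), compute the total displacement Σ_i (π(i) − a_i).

Σπ(i) = 1+…+5 = 15; Σa = 5+2+3+1+1 = 12; disp = 15−12 = 3.

3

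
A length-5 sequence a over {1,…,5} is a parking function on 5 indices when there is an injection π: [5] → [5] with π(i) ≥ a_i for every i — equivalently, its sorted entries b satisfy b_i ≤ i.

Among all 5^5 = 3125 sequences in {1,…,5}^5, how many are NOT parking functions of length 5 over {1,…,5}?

Count = (5+1−5)·(5+1)^{5−1} = 1·1296 = 1296 (Pollak)
Example (4,4,1,3,5) → sorted (1,3,4,4,5): b_2=3>2, not a PF.
So 3125 − 1296 = 1829 fail.

1829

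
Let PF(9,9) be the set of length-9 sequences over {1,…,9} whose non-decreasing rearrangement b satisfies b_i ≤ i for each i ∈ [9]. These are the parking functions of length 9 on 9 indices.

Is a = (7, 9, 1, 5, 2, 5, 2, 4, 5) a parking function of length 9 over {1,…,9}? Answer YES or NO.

Rearranged: b = (1, 2, 2, 4, 5, 5, 5, 7, 9).
  b_1=1 ≤ 1
  b_2=2 ≤ 2
  b_3=2 ≤ 3
  b_4=4 ≤ 4
  b_5=5 ≤ 5
  b_6=5 ≤ 6
  b_7=5 ≤ 7
  b_8=7 ≤ 8
  b_9=9 ≤ 9
All bounds hold ⇒ YES

YES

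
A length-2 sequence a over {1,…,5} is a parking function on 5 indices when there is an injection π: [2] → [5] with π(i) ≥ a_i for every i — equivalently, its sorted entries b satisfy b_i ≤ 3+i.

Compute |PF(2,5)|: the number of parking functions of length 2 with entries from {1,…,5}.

24

#PF = (6−2)·6^(2−1) = 4·6 = 24 [KW]
E.g. (2,2) → sorted (2,2): b_i ≤ 3+i ∀i, a PF.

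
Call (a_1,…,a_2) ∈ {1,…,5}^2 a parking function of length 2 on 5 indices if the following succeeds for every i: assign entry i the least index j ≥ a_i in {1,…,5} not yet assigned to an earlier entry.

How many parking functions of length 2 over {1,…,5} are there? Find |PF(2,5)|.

Count = 4·6^1 = 4 · 6 = 24 (Konheim–Weiss)
Example (5,3) → sorted (3,5): b_i ≤ 3+i ∀i, a PF.

24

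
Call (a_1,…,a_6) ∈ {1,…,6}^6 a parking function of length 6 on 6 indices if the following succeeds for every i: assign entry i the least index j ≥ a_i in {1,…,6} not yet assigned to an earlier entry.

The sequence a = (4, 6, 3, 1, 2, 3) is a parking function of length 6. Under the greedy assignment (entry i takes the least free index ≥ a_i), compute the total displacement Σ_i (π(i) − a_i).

Σπ = 21 ({1..6} each once); Σa = 4+6+3+1+2+3 = 19; disp = 21−19 = 2.

2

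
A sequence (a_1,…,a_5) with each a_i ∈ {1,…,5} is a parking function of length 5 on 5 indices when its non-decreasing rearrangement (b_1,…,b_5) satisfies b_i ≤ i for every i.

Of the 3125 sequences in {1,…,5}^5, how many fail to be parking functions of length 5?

1829

|PF(5,5)| = (5−5+1)·(5+1)^(5−1) = 1 · 1296 = 1296
Check (2,2,2,3,3) → sorted (2,2,2,3,3): b_1=2>1, not a PF.
5^5 − 1296 = 3125 − 1296 = 1829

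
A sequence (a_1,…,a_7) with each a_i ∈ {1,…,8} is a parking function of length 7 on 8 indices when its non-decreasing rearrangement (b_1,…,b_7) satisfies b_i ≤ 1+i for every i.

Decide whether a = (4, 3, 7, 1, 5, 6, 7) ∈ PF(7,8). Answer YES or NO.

YES

Rearranged: b = (1, 3, 4, 5, 6, 7, 7).
  b_1=1 ≤ 2
  b_2=3 ≤ 3
  b_3=4 ≤ 4
  b_4=5 ≤ 5
  b_5=6 ≤ 6
  b_6=7 ≤ 7
  b_7=7 ≤ 8
All bounds hold ⇒ YES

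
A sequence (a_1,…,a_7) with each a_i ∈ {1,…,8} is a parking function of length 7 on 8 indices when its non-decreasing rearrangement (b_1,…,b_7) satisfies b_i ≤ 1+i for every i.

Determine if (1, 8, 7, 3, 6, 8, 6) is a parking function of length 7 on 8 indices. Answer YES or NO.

NO

Sorted: b = (1, 3, 6, 6, 7, 8, 8).
  b_1=1 ≤ 2
  b_2=3 ≤ 3
  b_3=6 > 4
  fails at i=3 ⇒ NO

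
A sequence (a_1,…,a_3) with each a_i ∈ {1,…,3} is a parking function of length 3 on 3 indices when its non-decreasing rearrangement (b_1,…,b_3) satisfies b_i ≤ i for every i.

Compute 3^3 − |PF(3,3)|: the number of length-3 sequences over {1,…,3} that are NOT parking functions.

|PF| = 1·4^2 = 1·16 = 16
Example (2,2,2) → sorted (2,2,2): b_1=2>1, not a PF.
Total 27; non-PF = 27−16 = 11

11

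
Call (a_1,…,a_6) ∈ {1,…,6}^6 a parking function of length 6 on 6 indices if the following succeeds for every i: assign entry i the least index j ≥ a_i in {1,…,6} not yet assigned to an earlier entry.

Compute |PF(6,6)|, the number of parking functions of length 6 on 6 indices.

16807

|PF| = (7−6)·7^(6−1) = 1×16807 = 16807
Check (1,3,3,3,2,5) → sorted (1,2,3,3,3,5): b_i ≤ i ∀i, a PF.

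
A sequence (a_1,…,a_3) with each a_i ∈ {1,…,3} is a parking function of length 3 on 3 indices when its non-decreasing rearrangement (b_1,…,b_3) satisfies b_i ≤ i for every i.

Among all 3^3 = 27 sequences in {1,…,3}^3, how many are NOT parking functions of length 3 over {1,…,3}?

Count = (3−3+1)·(3+1)^(3−1) = 1×16 = 16 (Konheim–Weiss)
Check (3,1,3) → sorted (1,3,3): b_2=3>2, not a PF.
So 27 − 16 = 11 fail.

11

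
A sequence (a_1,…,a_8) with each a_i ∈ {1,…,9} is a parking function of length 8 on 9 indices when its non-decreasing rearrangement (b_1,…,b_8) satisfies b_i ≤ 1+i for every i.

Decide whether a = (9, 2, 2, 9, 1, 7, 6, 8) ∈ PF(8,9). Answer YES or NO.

Sorted: b = (1, 2, 2, 6, 7, 8, 9, 9).
  b_1=1 ≤ 2
  b_2=2 ≤ 3
  b_3=2 ≤ 4
  b_4=6 > 5
  fails at i=4 ⇒ NO

NO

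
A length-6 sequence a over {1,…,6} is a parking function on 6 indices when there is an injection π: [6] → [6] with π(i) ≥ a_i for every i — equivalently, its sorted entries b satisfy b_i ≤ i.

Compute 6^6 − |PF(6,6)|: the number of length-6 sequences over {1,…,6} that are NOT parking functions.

29849

#PF = (7−6)·7^(6−1) = 1×16807 = 16807
Example (5,3,3,2,3,5) → sorted (2,3,3,3,5,5): b_1=2>1, not a PF.
So 46656 − 16807 = 29849 fail.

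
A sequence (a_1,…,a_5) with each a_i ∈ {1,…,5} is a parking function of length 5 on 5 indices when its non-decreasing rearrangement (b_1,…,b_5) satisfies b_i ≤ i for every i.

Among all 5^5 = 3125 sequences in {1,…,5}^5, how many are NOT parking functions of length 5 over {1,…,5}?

|PF| = (6−5)·6^(5−1) = 1×1296 = 1296 (Konheim–Weiss)
Example (4,5,1,4,4) → sorted (1,4,4,4,5): b_2=4>2, not a PF.
So 3125 − 1296 = 1829 fail.

1829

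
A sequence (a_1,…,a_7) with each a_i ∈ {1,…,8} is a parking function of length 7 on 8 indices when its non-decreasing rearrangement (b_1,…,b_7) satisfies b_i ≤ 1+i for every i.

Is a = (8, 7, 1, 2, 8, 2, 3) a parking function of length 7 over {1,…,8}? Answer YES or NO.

NO

Rearranged: b = (1, 2, 2, 3, 7, 8, 8).
  b_1=1 ≤ 2
  b_2=2 ≤ 3
  b_3=2 ≤ 4
  b_4=3 ≤ 5
  b_5=7 > 6
  fails at i=5 ⇒ NO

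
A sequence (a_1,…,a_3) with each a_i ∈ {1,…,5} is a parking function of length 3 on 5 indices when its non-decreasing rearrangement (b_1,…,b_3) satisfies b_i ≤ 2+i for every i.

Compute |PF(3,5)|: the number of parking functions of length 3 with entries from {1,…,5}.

Count = 3·6^2 = 3×36 = 108 (Konheim–Weiss)
E.g. (3,5,1) → sorted (1,3,5): b_i ≤ 2+i ∀i, a PF.

108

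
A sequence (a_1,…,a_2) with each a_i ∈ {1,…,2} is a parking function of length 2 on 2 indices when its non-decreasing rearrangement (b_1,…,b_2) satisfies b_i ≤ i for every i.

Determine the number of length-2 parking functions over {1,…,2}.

3

|PF| = (3−2)·3^(2−1) = 1×3 = 3 (Pollak)
E.g. (1,1) → sorted (1,1): b_i ≤ i ∀i, a PF.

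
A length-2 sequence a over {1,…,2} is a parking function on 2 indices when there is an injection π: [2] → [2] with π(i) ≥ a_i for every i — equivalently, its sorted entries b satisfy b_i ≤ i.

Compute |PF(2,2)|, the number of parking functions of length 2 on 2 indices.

|PF(2,2)| = (3−2)·3^(2−1) = 1×3 = 3 [KW]
Check (2,1) → sorted (1,2): b_i ≤ i ∀i, a PF.

3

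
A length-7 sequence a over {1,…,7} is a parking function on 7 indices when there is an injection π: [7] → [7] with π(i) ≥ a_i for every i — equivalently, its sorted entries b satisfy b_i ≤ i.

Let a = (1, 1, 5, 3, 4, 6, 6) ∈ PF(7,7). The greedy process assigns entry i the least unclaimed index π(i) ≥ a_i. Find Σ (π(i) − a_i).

2

Σπ = 7·8/2 = 28 (π permutes [7]); Σa = 1+1+5+3+4+6+6 = 26; disp = 28−26 = 2.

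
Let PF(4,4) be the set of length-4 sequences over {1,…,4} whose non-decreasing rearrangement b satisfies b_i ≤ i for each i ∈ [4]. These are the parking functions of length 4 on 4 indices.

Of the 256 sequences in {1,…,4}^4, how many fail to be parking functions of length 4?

Count = (5−4)·5^(4−1) = 1 · 125 = 125
E.g. (4,1,4,1) → sorted (1,1,4,4): b_3=4>3, not a PF.
Total 256; non-PF = 256−125 = 131

131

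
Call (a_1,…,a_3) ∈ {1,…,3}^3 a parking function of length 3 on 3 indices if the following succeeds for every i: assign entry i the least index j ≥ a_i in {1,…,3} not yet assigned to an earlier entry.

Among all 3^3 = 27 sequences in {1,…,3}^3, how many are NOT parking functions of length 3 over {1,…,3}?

11

#PF = (3−3+1)·(3+1)^(3−1) = 1 · 16 = 16 (Pollak)
E.g. (3,2,3) → sorted (2,3,3): b_1=2>1, not a PF.
3^3 − 16 = 27 − 16 = 11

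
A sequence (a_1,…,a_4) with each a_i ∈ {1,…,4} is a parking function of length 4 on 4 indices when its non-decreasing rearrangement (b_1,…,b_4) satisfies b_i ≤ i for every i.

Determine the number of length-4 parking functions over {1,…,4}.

#PF = (5−4)·5^(4−1) = 1 · 125 = 125
Check (4,3,2,1) → sorted (1,2,3,4): b_i ≤ i ∀i, a PF.

125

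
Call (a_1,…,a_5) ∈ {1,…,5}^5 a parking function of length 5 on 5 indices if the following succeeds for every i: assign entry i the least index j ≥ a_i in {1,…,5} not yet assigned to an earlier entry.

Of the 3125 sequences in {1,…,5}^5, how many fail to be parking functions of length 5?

#PF = 1·6^4 = 1×1296 = 1296 (Pollak)
One tuple (5,5,4,4,4) → sorted (4,4,4,5,5): b_1=4>1, not a PF.
So 3125 − 1296 = 1829 fail.

1829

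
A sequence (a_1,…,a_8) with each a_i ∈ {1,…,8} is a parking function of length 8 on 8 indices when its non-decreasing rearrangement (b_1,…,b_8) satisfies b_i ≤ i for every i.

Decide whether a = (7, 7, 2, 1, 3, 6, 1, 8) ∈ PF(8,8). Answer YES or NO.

Rearranged: b = (1, 1, 2, 3, 6, 7, 7, 8).
  b_1=1 ≤ 1
  b_2=1 ≤ 2
  b_3=2 ≤ 3
  b_4=3 ≤ 4
  b_5=6 > 5
  fails at i=5 ⇒ NO

NO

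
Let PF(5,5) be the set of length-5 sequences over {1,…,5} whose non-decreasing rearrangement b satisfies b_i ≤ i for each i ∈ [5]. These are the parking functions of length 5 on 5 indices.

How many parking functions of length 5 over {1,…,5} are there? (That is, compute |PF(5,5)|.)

1296

|PF| = (5+1−5)·(5+1)^{5−1} = 1×1296 = 1296
One tuple (1,4,3,3,2) → sorted (1,2,3,3,4): b_i ≤ i ∀i, a PF.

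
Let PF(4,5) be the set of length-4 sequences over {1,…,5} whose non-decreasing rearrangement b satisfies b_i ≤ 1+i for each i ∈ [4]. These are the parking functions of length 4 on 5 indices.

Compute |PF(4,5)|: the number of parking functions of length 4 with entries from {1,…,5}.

432

|PF(4,5)| = (5−4+1)·(5+1)^(4−1) = 2×216 = 432
One tuple (2,3,4,5) → sorted (2,3,4,5): b_i ≤ 1+i ∀i, a PF.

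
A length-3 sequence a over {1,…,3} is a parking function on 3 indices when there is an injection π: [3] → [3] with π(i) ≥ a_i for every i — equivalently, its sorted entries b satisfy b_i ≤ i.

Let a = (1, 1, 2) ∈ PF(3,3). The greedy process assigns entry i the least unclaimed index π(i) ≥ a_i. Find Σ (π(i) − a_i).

2

Σπ(i) = 1+…+3 = 6; Σa = 1+1+2 = 4; disp = 6−4 = 2.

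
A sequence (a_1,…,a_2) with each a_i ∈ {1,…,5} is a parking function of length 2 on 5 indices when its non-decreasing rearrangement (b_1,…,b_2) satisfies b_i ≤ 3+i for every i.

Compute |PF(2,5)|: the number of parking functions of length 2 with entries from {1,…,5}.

24

|PF| = 4·6^1 = 4·6 = 24 (Konheim–Weiss)
E.g. (3,2) → sorted (2,3): b_i ≤ 3+i ∀i, a PF.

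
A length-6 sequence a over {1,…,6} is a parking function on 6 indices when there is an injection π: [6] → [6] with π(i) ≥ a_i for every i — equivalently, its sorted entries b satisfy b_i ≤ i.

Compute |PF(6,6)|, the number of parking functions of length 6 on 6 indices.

16807

|PF(6,6)| = (6−6+1)·(6+1)^(6−1) = 1 · 16807 = 16807 (Pollak)
One tuple (4,1,6,2,4,2) → sorted (1,2,2,4,4,6): b_i ≤ i ∀i, a PF.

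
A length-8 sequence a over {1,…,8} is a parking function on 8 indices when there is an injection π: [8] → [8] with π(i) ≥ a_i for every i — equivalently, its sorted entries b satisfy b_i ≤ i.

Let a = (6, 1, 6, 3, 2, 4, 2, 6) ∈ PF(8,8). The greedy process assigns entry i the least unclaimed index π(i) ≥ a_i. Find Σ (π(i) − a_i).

6

Σπ(i) = 1+…+8 = 36; Σa = 6+1+6+3+2+4+2+6 = 30; disp = 36−30 = 6.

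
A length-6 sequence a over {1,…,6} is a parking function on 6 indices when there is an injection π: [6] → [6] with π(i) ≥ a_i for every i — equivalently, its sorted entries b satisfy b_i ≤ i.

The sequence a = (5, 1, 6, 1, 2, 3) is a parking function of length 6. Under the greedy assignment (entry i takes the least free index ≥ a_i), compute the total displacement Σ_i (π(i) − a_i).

3

Σπ = 21 ({1..6} each once); Σa = 5+1+6+1+2+3 = 18; disp = 21−18 = 3.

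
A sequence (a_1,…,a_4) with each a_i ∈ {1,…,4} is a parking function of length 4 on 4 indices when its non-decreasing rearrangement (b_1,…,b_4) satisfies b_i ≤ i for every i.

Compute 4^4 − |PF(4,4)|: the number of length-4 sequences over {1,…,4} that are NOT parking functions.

131

#PF = (4−4+1)·(4+1)^(4−1) = 1×125 = 125 (Pollak)
Check (4,4,3,4) → sorted (3,4,4,4): b_1=3>1, not a PF.
4^4 − 125 = 256 − 125 = 131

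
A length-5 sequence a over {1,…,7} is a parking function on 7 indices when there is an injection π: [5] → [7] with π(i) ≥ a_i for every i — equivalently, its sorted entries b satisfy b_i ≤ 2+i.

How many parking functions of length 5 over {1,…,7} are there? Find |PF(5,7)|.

#PF = (7+1−5)·(7+1)^{5−1} = 3 · 4096 = 12288 (Konheim–Weiss)
Example (6,1,6,1,1) → sorted (1,1,1,6,6): b_i ≤ 2+i ∀i, a PF.

12288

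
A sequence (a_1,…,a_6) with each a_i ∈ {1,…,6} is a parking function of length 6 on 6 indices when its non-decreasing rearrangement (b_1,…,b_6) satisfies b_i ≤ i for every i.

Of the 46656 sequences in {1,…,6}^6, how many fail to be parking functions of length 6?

|PF(6,6)| = 1·7^5 = 1 · 16807 = 16807 (Pollak)
Example (5,6,5,5,6,5) → sorted (5,5,5,5,6,6): b_1=5>1, not a PF.
6^6 − 16807 = 46656 − 16807 = 29849

29849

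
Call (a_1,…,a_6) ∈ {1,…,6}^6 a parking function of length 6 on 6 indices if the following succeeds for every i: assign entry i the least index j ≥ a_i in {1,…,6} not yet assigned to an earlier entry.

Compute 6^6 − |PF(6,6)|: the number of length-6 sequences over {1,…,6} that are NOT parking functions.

29849

#PF = (6+1−6)·(6+1)^{6−1} = 1 · 16807 = 16807 (Konheim–Weiss)
Example (2,6,5,5,2,6) → sorted (2,2,5,5,6,6): b_1=2>1, not a PF.
Total 46656; non-PF = 46656−16807 = 29849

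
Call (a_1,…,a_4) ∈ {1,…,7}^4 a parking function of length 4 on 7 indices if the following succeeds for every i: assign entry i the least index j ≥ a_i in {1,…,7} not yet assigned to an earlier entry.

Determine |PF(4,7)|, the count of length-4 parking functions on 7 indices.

2048

Count = (8−4)·8^(4−1) = 4·512 = 2048 (Konheim–Weiss)
One tuple (5,7,3,1) → sorted (1,3,5,7): b_i ≤ 3+i ∀i, a PF.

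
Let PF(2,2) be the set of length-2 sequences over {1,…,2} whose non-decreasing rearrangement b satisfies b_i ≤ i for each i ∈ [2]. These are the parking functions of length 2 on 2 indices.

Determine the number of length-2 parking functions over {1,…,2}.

3

#PF = 1·3^1 = 1 · 3 = 3
One tuple (2,1) → sorted (1,2): b_i ≤ i ∀i, a PF.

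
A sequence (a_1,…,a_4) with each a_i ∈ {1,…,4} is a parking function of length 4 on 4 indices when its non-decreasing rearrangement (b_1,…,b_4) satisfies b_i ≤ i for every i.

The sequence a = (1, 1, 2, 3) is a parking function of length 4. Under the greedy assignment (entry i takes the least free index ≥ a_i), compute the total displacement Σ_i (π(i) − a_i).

3

Σπ = 10 ({1..4} each once); Σa = 1+1+2+3 = 7; disp = 10−7 = 3.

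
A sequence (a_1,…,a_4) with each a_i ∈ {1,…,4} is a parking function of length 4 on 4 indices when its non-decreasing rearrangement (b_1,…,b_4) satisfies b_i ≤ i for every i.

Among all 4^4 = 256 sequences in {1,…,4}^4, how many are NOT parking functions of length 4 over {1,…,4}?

Count = (4−4+1)·(4+1)^(4−1) = 1·125 = 125 (Pollak)
Check (2,2,4,2) → sorted (2,2,2,4): b_1=2>1, not a PF.
So 256 − 125 = 131 fail.

131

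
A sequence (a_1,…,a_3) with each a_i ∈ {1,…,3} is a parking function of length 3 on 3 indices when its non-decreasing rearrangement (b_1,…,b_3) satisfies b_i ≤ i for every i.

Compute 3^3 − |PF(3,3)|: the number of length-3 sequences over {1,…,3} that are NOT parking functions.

11

|PF| = (4−3)·4^(3−1) = 1·16 = 16 [KW]
E.g. (1,3,3) → sorted (1,3,3): b_2=3>2, not a PF.
So 27 − 16 = 11 fail.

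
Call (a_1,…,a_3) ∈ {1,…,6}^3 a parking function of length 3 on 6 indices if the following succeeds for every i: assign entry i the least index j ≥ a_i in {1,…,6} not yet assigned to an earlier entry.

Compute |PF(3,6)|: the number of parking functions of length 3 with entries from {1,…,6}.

196

|PF| = (7−3)·7^(3−1) = 4 · 49 = 196 (Pollak)
E.g. (4,2,3) → sorted (2,3,4): b_i ≤ 3+i ∀i, a PF.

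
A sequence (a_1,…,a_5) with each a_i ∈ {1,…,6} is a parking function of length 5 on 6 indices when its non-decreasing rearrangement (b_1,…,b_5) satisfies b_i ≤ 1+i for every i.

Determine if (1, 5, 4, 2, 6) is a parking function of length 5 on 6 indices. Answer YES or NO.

YES

Order a: b = (1, 2, 4, 5, 6).
  b_1=1 ≤ 2
  b_2=2 ≤ 3
  b_3=4 ≤ 4
  b_4=5 ≤ 5
  b_5=6 ≤ 6
All bounds hold ⇒ YES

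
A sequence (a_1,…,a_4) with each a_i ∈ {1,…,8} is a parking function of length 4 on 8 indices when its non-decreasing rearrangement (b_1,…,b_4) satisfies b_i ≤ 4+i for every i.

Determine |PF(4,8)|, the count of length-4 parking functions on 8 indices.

3645

|PF| = (8+1−4)·(8+1)^{4−1} = 5 · 729 = 3645 (Konheim–Weiss)
One tuple (2,1,6,2) → sorted (1,2,2,6): b_i ≤ 4+i ∀i, a PF.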